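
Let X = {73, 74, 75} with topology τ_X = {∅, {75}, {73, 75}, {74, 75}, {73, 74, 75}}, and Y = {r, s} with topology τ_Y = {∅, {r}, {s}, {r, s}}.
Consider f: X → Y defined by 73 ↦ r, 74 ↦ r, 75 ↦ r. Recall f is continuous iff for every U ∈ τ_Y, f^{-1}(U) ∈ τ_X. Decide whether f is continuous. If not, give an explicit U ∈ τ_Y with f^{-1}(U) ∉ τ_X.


f IS continuous.

Compute f^{-1}(U) for each U ∈ τ_Y:
  U = ∅: f^{-1}(U) = ∅ ∈ τ_X ✓.
  U = {r}: f^{-1}(U) = {73, 74, 75} ∈ τ_X ✓.
  U = {s}: f^{-1}(U) = ∅ ∈ τ_X ✓.
  U = {r, s}: f^{-1}(U) = {73, 74, 75} ∈ τ_X ✓.
Every preimage lies in τ_X, so f IS continuous.


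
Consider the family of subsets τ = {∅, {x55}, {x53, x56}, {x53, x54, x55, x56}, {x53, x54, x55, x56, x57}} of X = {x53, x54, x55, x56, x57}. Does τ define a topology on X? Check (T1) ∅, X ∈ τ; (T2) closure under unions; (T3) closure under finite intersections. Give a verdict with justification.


τ is NOT a topology on X.

Axiom (T1): ∅ ∈ τ? Yes; X ∈ τ? Yes.
Axiom (T2/T3): check pairwise unions and intersections of members of τ.
Counterexample for (T2): {x55} ∪ {x53, x56} = {x53, x55, x56} ∉ τ. Therefore τ is NOT a topology.


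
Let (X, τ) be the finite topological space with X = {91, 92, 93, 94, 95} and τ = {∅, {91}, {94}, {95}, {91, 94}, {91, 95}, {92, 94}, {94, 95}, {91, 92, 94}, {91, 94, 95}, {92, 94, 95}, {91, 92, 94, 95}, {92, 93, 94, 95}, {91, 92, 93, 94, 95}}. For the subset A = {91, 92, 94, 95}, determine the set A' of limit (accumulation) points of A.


A' = {92, 93}

For each x ∈ X, list the open sets U ∈ τ with x ∈ U, then check whether U ∩ (A ∖ {x}) ≠ ∅ for every such U.
  x = 91: open {91} ∋ x has {91} ∩ (A ∖ {91}) = ∅, so x is NOT a limit point.
  x = 92: opens ∋ x are {92, 94}, {91, 92, 94}, {92, 94, 95}, {91, 92, 94, 95}, {92, 93, 94, 95}, {91, 92, 93, 94, 95}; each meets A ∖ {92}, so x IS a limit point.
  x = 93: opens ∋ x are {92, 93, 94, 95}, {91, 92, 93, 94, 95}; each meets A ∖ {93}, so x IS a limit point.
  x = 94: open {94} ∋ x has {94} ∩ (A ∖ {94}) = ∅, so x is NOT a limit point.
  x = 95: open {95} ∋ x has {95} ∩ (A ∖ {95}) = ∅, so x is NOT a limit point.
Collecting: A' = {92, 93}.


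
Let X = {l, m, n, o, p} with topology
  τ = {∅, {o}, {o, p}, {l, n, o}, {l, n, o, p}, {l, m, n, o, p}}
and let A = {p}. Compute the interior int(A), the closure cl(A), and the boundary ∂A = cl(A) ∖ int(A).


int(A) = ∅, cl(A) = {m, p}, ∂A = {m, p}.

Closed sets in (X, τ) are complements of opens:
  closed(X, τ) = {∅, {m}, {m, p}, {l, m, n}, {l, m, n, p}, {l, m, n, o, p}}.
int(A) = ⋃ {U ∈ τ : U ⊆ A}. Opens contained in A: ∅.
Taking the union of these: int(A) = ∅.
cl(A) = ⋂ {C closed : A ⊆ C}. Closed sets containing A: {m, p}, {l, m, n, p}, {l, m, n, o, p}.
Intersecting these: cl(A) = {m, p}.
∂A = cl(A) ∖ int(A) = {m, p} ∖ ∅ = {m, p}.


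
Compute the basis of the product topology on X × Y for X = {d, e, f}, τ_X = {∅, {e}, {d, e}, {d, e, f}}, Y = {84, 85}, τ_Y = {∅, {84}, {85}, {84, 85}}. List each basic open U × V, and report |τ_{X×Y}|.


Basis B = {∅ × ∅, {e} × {84}, {e} × {85}, {d, e} × {84}, {d, e} × {85}, {e} × {84, 85}, {d, e, f} × {84}, {d, e, f} × {85}, {d, e} × {84, 85}, {d, e, f} × {84, 85}}; |τ_{X×Y}| = 16.

Enumerate products U × V with U ∈ τ_X, V ∈ τ_Y (deduplicated):
  ∅ × ∅ = {} (∅)
  {e} × {84} = {(e,84)}
  {e} × {85} = {(e,85)}
  {d, e} × {84} = {(d,84), (e,84)}
  {d, e} × {85} = {(d,85), (e,85)}
  {e} × {84, 85} = {(e,84), (e,85)}
  {d, e, f} × {84} = {(d,84), (e,84), (f,84)}
  {d, e, f} × {85} = {(d,85), (e,85), (f,85)}
  {d, e} × {84, 85} = {(d,84), (d,85), (e,84), (e,85)}
  {d, e, f} × {84, 85} = {(d,84), (d,85), (e,84), (e,85), (f,84), (f,85)}
These 10 distinct sets form the basis B.
Close under arbitrary unions to get τ_{X×Y}; counting gives |τ_{X×Y}| = 16.


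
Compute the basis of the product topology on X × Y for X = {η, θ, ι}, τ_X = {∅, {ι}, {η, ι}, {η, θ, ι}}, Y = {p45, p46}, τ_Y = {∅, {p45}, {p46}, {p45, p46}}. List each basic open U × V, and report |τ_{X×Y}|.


Basis B = {∅ × ∅, {ι} × {p45}, {ι} × {p46}, {η, ι} × {p45}, {η, ι} × {p46}, {ι} × {p45, p46}, {η, θ, ι} × {p45}, {η, θ, ι} × {p46}, {η, ι} × {p45, p46}, {η, θ, ι} × {p45, p46}}; |τ_{X×Y}| = 16.

Enumerate products U × V with U ∈ τ_X, V ∈ τ_Y (deduplicated):
  ∅ × ∅ = {} (∅)
  {ι} × {p45} = {(ι,p45)}
  {ι} × {p46} = {(ι,p46)}
  {η, ι} × {p45} = {(η,p45), (ι,p45)}
  {η, ι} × {p46} = {(η,p46), (ι,p46)}
  {ι} × {p45, p46} = {(ι,p45), (ι,p46)}
  {η, θ, ι} × {p45} = {(η,p45), (θ,p45), (ι,p45)}
  {η, θ, ι} × {p46} = {(η,p46), (θ,p46), (ι,p46)}
  {η, ι} × {p45, p46} = {(η,p45), (η,p46), (ι,p45), (ι,p46)}
  {η, θ, ι} × {p45, p46} = {(η,p45), (η,p46), (θ,p45), (θ,p46), (ι,p45), (ι,p46)}
These 10 distinct sets form the basis B.
Close under arbitrary unions to get τ_{X×Y}; counting gives |τ_{X×Y}| = 16.


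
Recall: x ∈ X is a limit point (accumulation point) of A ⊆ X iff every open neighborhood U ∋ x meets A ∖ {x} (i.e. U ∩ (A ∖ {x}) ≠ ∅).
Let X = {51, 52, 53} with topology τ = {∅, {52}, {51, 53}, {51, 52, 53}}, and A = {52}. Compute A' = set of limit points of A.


A' = ∅

For each x ∈ X, list the open sets U ∈ τ with x ∈ U, then check whether U ∩ (A ∖ {x}) ≠ ∅ for every such U.
  x = 51: open {51, 53} ∋ x has {51, 53} ∩ (A ∖ {51}) = ∅, so x is NOT a limit point.
  x = 52: open {52} ∋ x has {52} ∩ (A ∖ {52}) = ∅, so x is NOT a limit point.
  x = 53: open {51, 53} ∋ x has {51, 53} ∩ (A ∖ {53}) = ∅, so x is NOT a limit point.
Collecting: A' = ∅.


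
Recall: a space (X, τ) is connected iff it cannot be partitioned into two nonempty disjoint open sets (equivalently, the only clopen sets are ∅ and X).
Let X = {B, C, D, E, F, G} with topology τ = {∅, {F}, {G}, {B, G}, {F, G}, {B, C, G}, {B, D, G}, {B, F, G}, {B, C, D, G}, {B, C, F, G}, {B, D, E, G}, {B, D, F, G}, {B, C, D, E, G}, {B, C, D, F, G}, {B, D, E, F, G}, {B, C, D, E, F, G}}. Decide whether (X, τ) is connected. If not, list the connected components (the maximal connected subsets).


(X, τ) is disconnected; components = [{F}, {B, C, D, E, G}].

Find clopen sets (U ∈ τ with X ∖ U ∈ τ):
  U = ∅, X ∖ U = {B, C, D, E, F, G} — both open, so U is clopen.
  U = {F}, X ∖ U = {B, C, D, E, G} — both open, so U is clopen.
  U = {B, C, D, E, G}, X ∖ U = {F} — both open, so U is clopen.
  U = {B, C, D, E, F, G}, X ∖ U = ∅ — both open, so U is clopen.
Nontrivial clopen(s) exist: e.g. {F}. So (X, τ) is disconnected.
Compute connected components by grouping points that agree on all clopens:
  component: {F}
  component: {B, C, D, E, G}


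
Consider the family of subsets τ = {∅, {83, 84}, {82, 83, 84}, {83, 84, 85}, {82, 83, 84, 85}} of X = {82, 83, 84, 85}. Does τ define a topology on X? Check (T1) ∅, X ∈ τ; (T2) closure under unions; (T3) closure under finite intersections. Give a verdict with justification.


τ IS a topology on X.

Axiom (T1): ∅ ∈ τ? Yes; X ∈ τ? Yes.
Axiom (T2/T3): check pairwise unions and intersections of members of τ.
All pairwise intersections and unions checked — each lies in τ. Therefore τ satisfies (T1), (T2), (T3): it IS a topology on X.


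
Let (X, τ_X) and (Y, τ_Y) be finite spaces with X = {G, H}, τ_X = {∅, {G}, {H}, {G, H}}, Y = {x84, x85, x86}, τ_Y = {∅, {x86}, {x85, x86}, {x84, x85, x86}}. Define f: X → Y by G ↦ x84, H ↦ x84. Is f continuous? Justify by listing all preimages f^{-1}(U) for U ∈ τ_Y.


f IS continuous.

Compute f^{-1}(U) for each U ∈ τ_Y:
  U = ∅: f^{-1}(U) = ∅ ∈ τ_X ✓.
  U = {x86}: f^{-1}(U) = ∅ ∈ τ_X ✓.
  U = {x85, x86}: f^{-1}(U) = ∅ ∈ τ_X ✓.
  U = {x84, x85, x86}: f^{-1}(U) = {G, H} ∈ τ_X ✓.
Every preimage lies in τ_X, so f IS continuous.


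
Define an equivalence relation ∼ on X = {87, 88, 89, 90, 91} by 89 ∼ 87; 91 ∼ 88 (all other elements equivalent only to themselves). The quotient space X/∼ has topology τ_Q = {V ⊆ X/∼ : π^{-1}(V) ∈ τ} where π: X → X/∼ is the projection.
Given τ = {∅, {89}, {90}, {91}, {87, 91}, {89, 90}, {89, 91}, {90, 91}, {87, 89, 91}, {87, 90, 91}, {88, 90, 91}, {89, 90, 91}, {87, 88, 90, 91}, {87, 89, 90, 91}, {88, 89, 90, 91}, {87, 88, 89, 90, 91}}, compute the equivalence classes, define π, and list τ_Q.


X/∼ = {[87=89], [88=91], [90]}; |τ_Q| = 4.

Equivalence classes: [87=89], [88=91], [90].
Quotient map π: X → X/∼ sends 87 ↦ [87=89], 88 ↦ [88=91], 89 ↦ [87=89], 90 ↦ [90], 91 ↦ [88=91].
For each subset V ⊆ X/∼, compute π^{-1}(V) ⊆ X and check whether π^{-1}(V) ∈ τ. V is open in τ_Q iff π^{-1}(V) ∈ τ.
  V = {}: π^{-1}(V) = ∅ ∈ τ ✓.
  V = {[87=89]}: π^{-1}(V) = {87, 89} ∉ τ ✗.
  V = {[88=91]}: π^{-1}(V) = {88, 91} ∉ τ ✗.
  V = {[87=89], [88=91]}: π^{-1}(V) = {87, 88, 89, 91} ∉ τ ✗.
  V = {[90]}: π^{-1}(V) = {90} ∈ τ ✓.
  V = {[87=89], [90]}: π^{-1}(V) = {87, 89, 90} ∉ τ ✗.
  V = {[88=91], [90]}: π^{-1}(V) = {88, 90, 91} ∈ τ ✓.
  V = {[87=89], [88=91], [90]}: π^{-1}(V) = {87, 88, 89, 90, 91} ∈ τ ✓.
Open sets in the quotient: τ_Q = {{}, {[90]}, {[88=91], [90]}, {[87=89], [88=91], [90]}} (4 elements).


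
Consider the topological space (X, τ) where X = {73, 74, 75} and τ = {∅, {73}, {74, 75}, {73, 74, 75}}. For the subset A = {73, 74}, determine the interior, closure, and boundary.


int(A) = {73}, cl(A) = {73, 74, 75}, ∂A = {74, 75}.

Closed sets in (X, τ) are complements of opens:
  closed(X, τ) = {∅, {73}, {74, 75}, {73, 74, 75}}.
int(A) = ⋃ {U ∈ τ : U ⊆ A}. Opens contained in A: ∅, {73}.
Taking the union of these: int(A) = {73}.
cl(A) = ⋂ {C closed : A ⊆ C}. Closed sets containing A: {73, 74, 75}.
Intersecting these: cl(A) = {73, 74, 75}.
∂A = cl(A) ∖ int(A) = {73, 74, 75} ∖ {73} = {74, 75}.


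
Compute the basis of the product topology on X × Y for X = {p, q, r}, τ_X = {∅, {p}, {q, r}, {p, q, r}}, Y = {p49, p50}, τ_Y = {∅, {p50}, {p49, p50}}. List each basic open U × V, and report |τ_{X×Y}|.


Basis B = {∅ × ∅, {p} × {p50}, {p} × {p49, p50}, {q, r} × {p50}, {p, q, r} × {p50}, {q, r} × {p49, p50}, {p, q, r} × {p49, p50}}; |τ_{X×Y}| = 9.

Enumerate products U × V with U ∈ τ_X, V ∈ τ_Y (deduplicated):
  ∅ × ∅ = {} (∅)
  {p} × {p50} = {(p,p50)}
  {p} × {p49, p50} = {(p,p49), (p,p50)}
  {q, r} × {p50} = {(q,p50), (r,p50)}
  {p, q, r} × {p50} = {(p,p50), (q,p50), (r,p50)}
  {q, r} × {p49, p50} = {(q,p49), (q,p50), (r,p49), (r,p50)}
  {p, q, r} × {p49, p50} = {(p,p49), (p,p50), (q,p49), (q,p50), (r,p49), (r,p50)}
These 7 distinct sets form the basis B.
Close under arbitrary unions to get τ_{X×Y}; counting gives |τ_{X×Y}| = 9.


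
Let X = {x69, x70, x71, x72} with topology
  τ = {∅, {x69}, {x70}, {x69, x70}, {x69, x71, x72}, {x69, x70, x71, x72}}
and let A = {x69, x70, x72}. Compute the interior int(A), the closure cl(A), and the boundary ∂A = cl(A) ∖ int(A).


int(A) = {x69, x70}, cl(A) = {x69, x70, x71, x72}, ∂A = {x71, x72}.

Closed sets in (X, τ) are complements of opens:
  closed(X, τ) = {∅, {x70}, {x71, x72}, {x69, x71, x72}, {x70, x71, x72}, {x69, x70, x71, x72}}.
int(A) = ⋃ {U ∈ τ : U ⊆ A}. Opens contained in A: ∅, {x69}, {x70}, {x69, x70}.
Taking the union of these: int(A) = {x69, x70}.
cl(A) = ⋂ {C closed : A ⊆ C}. Closed sets containing A: {x69, x70, x71, x72}.
Intersecting these: cl(A) = {x69, x70, x71, x72}.
∂A = cl(A) ∖ int(A) = {x69, x70, x71, x72} ∖ {x69, x70} = {x71, x72}.


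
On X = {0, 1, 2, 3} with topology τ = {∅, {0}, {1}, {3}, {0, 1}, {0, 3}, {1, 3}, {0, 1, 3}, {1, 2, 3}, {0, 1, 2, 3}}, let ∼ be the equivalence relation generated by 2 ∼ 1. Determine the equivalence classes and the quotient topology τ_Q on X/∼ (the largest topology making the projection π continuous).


X/∼ = {[0], [1=2], [3]}; |τ_Q| = 6.

Equivalence classes: [0], [1=2], [3].
Quotient map π: X → X/∼ sends 0 ↦ [0], 1 ↦ [1=2], 2 ↦ [1=2], 3 ↦ [3].
For each subset V ⊆ X/∼, compute π^{-1}(V) ⊆ X and check whether π^{-1}(V) ∈ τ. V is open in τ_Q iff π^{-1}(V) ∈ τ.
  V = {}: π^{-1}(V) = ∅ ∈ τ ✓.
  V = {[0]}: π^{-1}(V) = {0} ∈ τ ✓.
  V = {[1=2]}: π^{-1}(V) = {1, 2} ∉ τ ✗.
  V = {[0], [1=2]}: π^{-1}(V) = {0, 1, 2} ∉ τ ✗.
  V = {[3]}: π^{-1}(V) = {3} ∈ τ ✓.
  V = {[0], [3]}: π^{-1}(V) = {0, 3} ∈ τ ✓.
  V = {[1=2], [3]}: π^{-1}(V) = {1, 2, 3} ∈ τ ✓.
  V = {[0], [1=2], [3]}: π^{-1}(V) = {0, 1, 2, 3} ∈ τ ✓.
Open sets in the quotient: τ_Q = {{}, {[0]}, {[3]}, {[0], [3]}, {[1=2], [3]}, {[0], [1=2], [3]}} (6 elements).


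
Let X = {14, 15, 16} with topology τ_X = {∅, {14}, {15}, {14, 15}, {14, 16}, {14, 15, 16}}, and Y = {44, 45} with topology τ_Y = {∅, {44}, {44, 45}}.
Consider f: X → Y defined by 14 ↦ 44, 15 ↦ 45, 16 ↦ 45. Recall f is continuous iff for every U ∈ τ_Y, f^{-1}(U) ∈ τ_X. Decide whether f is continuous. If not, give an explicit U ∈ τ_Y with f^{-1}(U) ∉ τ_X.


f IS continuous.

Compute f^{-1}(U) for each U ∈ τ_Y:
  U = ∅: f^{-1}(U) = ∅ ∈ τ_X ✓.
  U = {44}: f^{-1}(U) = {14} ∈ τ_X ✓.
  U = {44, 45}: f^{-1}(U) = {14, 15, 16} ∈ τ_X ✓.
Every preimage lies in τ_X, so f IS continuous.


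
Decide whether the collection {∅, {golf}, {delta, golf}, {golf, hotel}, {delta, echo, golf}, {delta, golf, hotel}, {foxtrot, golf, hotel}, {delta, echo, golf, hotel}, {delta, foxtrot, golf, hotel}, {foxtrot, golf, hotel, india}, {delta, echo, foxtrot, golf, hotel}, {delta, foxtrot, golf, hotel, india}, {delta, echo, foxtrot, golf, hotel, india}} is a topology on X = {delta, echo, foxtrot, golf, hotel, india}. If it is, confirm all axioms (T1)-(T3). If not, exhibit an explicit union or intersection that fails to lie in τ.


τ IS a topology on X.

Axiom (T1): ∅ ∈ τ? Yes; X ∈ τ? Yes.
Axiom (T2/T3): check pairwise unions and intersections of members of τ.
All pairwise intersections and unions checked — each lies in τ. Therefore τ satisfies (T1), (T2), (T3): it IS a topology on X.


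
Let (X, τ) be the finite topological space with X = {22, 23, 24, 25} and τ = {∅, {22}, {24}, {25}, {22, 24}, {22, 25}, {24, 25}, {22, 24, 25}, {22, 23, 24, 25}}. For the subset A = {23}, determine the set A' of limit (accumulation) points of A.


A' = ∅

For each x ∈ X, list the open sets U ∈ τ with x ∈ U, then check whether U ∩ (A ∖ {x}) ≠ ∅ for every such U.
  x = 22: open {22} ∋ x has {22} ∩ (A ∖ {22}) = ∅, so x is NOT a limit point.
  x = 23: open {22, 23, 24, 25} ∋ x has {22, 23, 24, 25} ∩ (A ∖ {23}) = ∅, so x is NOT a limit point.
  x = 24: open {24} ∋ x has {24} ∩ (A ∖ {24}) = ∅, so x is NOT a limit point.
  x = 25: open {25} ∋ x has {25} ∩ (A ∖ {25}) = ∅, so x is NOT a limit point.
Collecting: A' = ∅.


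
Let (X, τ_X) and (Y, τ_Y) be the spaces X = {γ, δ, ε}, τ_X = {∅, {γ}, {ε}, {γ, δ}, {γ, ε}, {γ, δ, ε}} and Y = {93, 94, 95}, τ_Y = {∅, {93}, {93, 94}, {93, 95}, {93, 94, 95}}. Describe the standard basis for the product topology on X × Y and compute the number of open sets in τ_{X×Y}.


Basis B = {∅ × ∅, {γ} × {93}, {ε} × {93}, {γ} × {93, 94}, {γ} × {93, 95}, {γ, δ} × {93}, {γ, ε} × {93}, {ε} × {93, 94}, {ε} × {93, 95}, {γ} × {93, 94, 95}, {γ, δ, ε} × {93}, {ε} × {93, 94, 95}, {γ, δ} × {93, 94}, {γ, ε} × {93, 94}, {γ, δ} × {93, 95}, {γ, ε} × {93, 95}, {γ, δ} × {93, 94, 95}, {γ, ε} × {93, 94, 95}, {γ, δ, ε} × {93, 94}, {γ, δ, ε} × {93, 95}, {γ, δ, ε} × {93, 94, 95}}; |τ_{X×Y}| = 70.

Enumerate products U × V with U ∈ τ_X, V ∈ τ_Y (deduplicated):
  ∅ × ∅ = {} (∅)
  {γ} × {93} = {(γ,93)}
  {ε} × {93} = {(ε,93)}
  {γ} × {93, 94} = {(γ,93), (γ,94)}
  {γ} × {93, 95} = {(γ,93), (γ,95)}
  {γ, δ} × {93} = {(γ,93), (δ,93)}
  {γ, ε} × {93} = {(γ,93), (ε,93)}
  {ε} × {93, 94} = {(ε,93), (ε,94)}
  {ε} × {93, 95} = {(ε,93), (ε,95)}
  {γ} × {93, 94, 95} = {(γ,93), (γ,94), (γ,95)}
  {γ, δ, ε} × {93} = {(γ,93), (δ,93), (ε,93)}
  {ε} × {93, 94, 95} = {(ε,93), (ε,94), (ε,95)}
  {γ, δ} × {93, 94} = {(γ,93), (γ,94), (δ,93), (δ,94)}
  {γ, ε} × {93, 94} = {(γ,93), (γ,94), (ε,93), (ε,94)}
  {γ, δ} × {93, 95} = {(γ,93), (γ,95), (δ,93), (δ,95)}
  {γ, ε} × {93, 95} = {(γ,93), (γ,95), (ε,93), (ε,95)}
  {γ, δ} × {93, 94, 95} = {(γ,93), (γ,94), (γ,95), (δ,93), (δ,94), (δ,95)}
  {γ, ε} × {93, 94, 95} = {(γ,93), (γ,94), (γ,95), (ε,93), (ε,94), (ε,95)}
  {γ, δ, ε} × {93, 94} = {(γ,93), (γ,94), (δ,93), (δ,94), (ε,93), (ε,94)}
  {γ, δ, ε} × {93, 95} = {(γ,93), (γ,95), (δ,93), (δ,95), (ε,93), (ε,95)}
  {γ, δ, ε} × {93, 94, 95} = {(γ,93), (γ,94), (γ,95), (δ,93), (δ,94), (δ,95), (ε,93), (ε,94), (ε,95)}
These 21 distinct sets form the basis B.
Close under arbitrary unions to get τ_{X×Y}; counting gives |τ_{X×Y}| = 70.


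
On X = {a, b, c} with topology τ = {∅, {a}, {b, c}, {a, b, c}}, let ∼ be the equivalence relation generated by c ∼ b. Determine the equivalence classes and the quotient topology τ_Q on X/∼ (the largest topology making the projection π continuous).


X/∼ = {[a], [b=c]}; |τ_Q| = 4.

Equivalence classes: [a], [b=c].
Quotient map π: X → X/∼ sends a ↦ [a], b ↦ [b=c], c ↦ [b=c].
For each subset V ⊆ X/∼, compute π^{-1}(V) ⊆ X and check whether π^{-1}(V) ∈ τ. V is open in τ_Q iff π^{-1}(V) ∈ τ.
  V = {}: π^{-1}(V) = ∅ ∈ τ ✓.
  V = {[a]}: π^{-1}(V) = {a} ∈ τ ✓.
  V = {[b=c]}: π^{-1}(V) = {b, c} ∈ τ ✓.
  V = {[a], [b=c]}: π^{-1}(V) = {a, b, c} ∈ τ ✓.
Open sets in the quotient: τ_Q = {{}, {[a]}, {[b=c]}, {[a], [b=c]}} (4 elements).


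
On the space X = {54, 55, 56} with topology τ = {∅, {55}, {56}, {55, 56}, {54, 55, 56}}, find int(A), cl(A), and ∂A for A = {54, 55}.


int(A) = {55}, cl(A) = {54, 55}, ∂A = {54}.

Closed sets in (X, τ) are complements of opens:
  closed(X, τ) = {∅, {54}, {54, 55}, {54, 56}, {54, 55, 56}}.
int(A) = ⋃ {U ∈ τ : U ⊆ A}. Opens contained in A: ∅, {55}.
Taking the union of these: int(A) = {55}.
cl(A) = ⋂ {C closed : A ⊆ C}. Closed sets containing A: {54, 55}, {54, 55, 56}.
Intersecting these: cl(A) = {54, 55}.
∂A = cl(A) ∖ int(A) = {54, 55} ∖ {55} = {54}.


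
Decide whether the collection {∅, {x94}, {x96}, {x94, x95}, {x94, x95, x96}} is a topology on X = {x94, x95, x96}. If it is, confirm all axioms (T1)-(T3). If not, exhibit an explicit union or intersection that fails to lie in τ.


τ is NOT a topology on X.

Axiom (T1): ∅ ∈ τ? Yes; X ∈ τ? Yes.
Axiom (T2/T3): check pairwise unions and intersections of members of τ.
Counterexample for (T2): {x94} ∪ {x96} = {x94, x96} ∉ τ. Therefore τ is NOT a topology.


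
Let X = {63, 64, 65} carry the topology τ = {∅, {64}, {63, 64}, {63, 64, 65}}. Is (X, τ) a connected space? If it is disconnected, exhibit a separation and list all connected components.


(X, τ) is connected.

Find clopen sets (U ∈ τ with X ∖ U ∈ τ):
  U = ∅, X ∖ U = {63, 64, 65} — both open, so U is clopen.
  U = {63, 64, 65}, X ∖ U = ∅ — both open, so U is clopen.
Only trivial clopens (∅ and X) exist, so (X, τ) is connected.
Compute connected components by grouping points that agree on all clopens:
  component: {63, 64, 65}


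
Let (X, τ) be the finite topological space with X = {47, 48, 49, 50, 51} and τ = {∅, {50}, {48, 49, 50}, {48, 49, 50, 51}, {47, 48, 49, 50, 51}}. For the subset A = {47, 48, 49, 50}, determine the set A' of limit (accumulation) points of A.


A' = {47, 48, 49, 51}

For each x ∈ X, list the open sets U ∈ τ with x ∈ U, then check whether U ∩ (A ∖ {x}) ≠ ∅ for every such U.
  x = 47: opens ∋ x are {47, 48, 49, 50, 51}; each meets A ∖ {47}, so x IS a limit point.
  x = 48: opens ∋ x are {48, 49, 50}, {48, 49, 50, 51}, {47, 48, 49, 50, 51}; each meets A ∖ {48}, so x IS a limit point.
  x = 49: opens ∋ x are {48, 49, 50}, {48, 49, 50, 51}, {47, 48, 49, 50, 51}; each meets A ∖ {49}, so x IS a limit point.
  x = 50: open {50} ∋ x has {50} ∩ (A ∖ {50}) = ∅, so x is NOT a limit point.
  x = 51: opens ∋ x are {48, 49, 50, 51}, {47, 48, 49, 50, 51}; each meets A ∖ {51}, so x IS a limit point.
Collecting: A' = {47, 48, 49, 51}.


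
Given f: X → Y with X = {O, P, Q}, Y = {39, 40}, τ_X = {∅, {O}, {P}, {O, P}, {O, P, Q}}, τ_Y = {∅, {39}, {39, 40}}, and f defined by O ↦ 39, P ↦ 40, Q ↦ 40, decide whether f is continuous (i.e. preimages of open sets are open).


f IS continuous.

Compute f^{-1}(U) for each U ∈ τ_Y:
  U = ∅: f^{-1}(U) = ∅ ∈ τ_X ✓.
  U = {39}: f^{-1}(U) = {O} ∈ τ_X ✓.
  U = {39, 40}: f^{-1}(U) = {O, P, Q} ∈ τ_X ✓.
Every preimage lies in τ_X, so f IS continuous.


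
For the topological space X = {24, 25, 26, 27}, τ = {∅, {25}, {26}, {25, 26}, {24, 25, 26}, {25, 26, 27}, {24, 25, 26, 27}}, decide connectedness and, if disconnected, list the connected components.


(X, τ) is connected.

Find clopen sets (U ∈ τ with X ∖ U ∈ τ):
  U = ∅, X ∖ U = {24, 25, 26, 27} — both open, so U is clopen.
  U = {24, 25, 26, 27}, X ∖ U = ∅ — both open, so U is clopen.
Only trivial clopens (∅ and X) exist, so (X, τ) is connected.
Compute connected components by grouping points that agree on all clopens:
  component: {24, 25, 26, 27}


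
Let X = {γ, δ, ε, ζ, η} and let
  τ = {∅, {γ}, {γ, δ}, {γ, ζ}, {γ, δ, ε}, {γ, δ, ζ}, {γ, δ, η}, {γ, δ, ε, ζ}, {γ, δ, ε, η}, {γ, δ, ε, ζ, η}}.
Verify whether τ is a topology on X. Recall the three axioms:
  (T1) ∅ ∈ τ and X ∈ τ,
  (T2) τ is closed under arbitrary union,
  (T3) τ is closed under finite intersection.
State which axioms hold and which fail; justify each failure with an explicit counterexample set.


τ is NOT a topology on X.

Axiom (T1): ∅ ∈ τ? Yes; X ∈ τ? Yes.
Axiom (T2/T3): check pairwise unions and intersections of members of τ.
Counterexample for (T2): {γ, ζ} ∪ {γ, δ, η} = {γ, δ, ζ, η} ∉ τ. Therefore τ is NOT a topology.


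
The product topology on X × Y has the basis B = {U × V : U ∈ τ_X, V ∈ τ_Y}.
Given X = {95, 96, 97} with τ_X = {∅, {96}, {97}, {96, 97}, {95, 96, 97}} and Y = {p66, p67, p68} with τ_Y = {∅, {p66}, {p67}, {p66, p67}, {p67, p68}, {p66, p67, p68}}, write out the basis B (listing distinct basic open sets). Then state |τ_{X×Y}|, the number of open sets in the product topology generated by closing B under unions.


Basis B = {∅ × ∅, {96} × {p66}, {96} × {p67}, {97} × {p66}, {97} × {p67}, {96} × {p66, p67}, {96, 97} × {p66}, {96} × {p67, p68}, {96, 97} × {p67}, {97} × {p66, p67}, {97} × {p67, p68}, {95, 96, 97} × {p66}, {95, 96, 97} × {p67}, {96} × {p66, p67, p68}, {97} × {p66, p67, p68}, {96, 97} × {p66, p67}, {96, 97} × {p67, p68}, {95, 96, 97} × {p66, p67}, {95, 96, 97} × {p67, p68}, {96, 97} × {p66, p67, p68}, {95, 96, 97} × {p66, p67, p68}}; |τ_{X×Y}| = 70.

Enumerate products U × V with U ∈ τ_X, V ∈ τ_Y (deduplicated):
  ∅ × ∅ = {} (∅)
  {96} × {p66} = {(96,p66)}
  {96} × {p67} = {(96,p67)}
  {97} × {p66} = {(97,p66)}
  {97} × {p67} = {(97,p67)}
  {96} × {p66, p67} = {(96,p66), (96,p67)}
  {96, 97} × {p66} = {(96,p66), (97,p66)}
  {96} × {p67, p68} = {(96,p67), (96,p68)}
  {96, 97} × {p67} = {(96,p67), (97,p67)}
  {97} × {p66, p67} = {(97,p66), (97,p67)}
  {97} × {p67, p68} = {(97,p67), (97,p68)}
  {95, 96, 97} × {p66} = {(95,p66), (96,p66), (97,p66)}
  {95, 96, 97} × {p67} = {(95,p67), (96,p67), (97,p67)}
  {96} × {p66, p67, p68} = {(96,p66), (96,p67), (96,p68)}
  {97} × {p66, p67, p68} = {(97,p66), (97,p67), (97,p68)}
  {96, 97} × {p66, p67} = {(96,p66), (96,p67), (97,p66), (97,p67)}
  {96, 97} × {p67, p68} = {(96,p67), (96,p68), (97,p67), (97,p68)}
  {95, 96, 97} × {p66, p67} = {(95,p66), (95,p67), (96,p66), (96,p67), (97,p66), (97,p67)}
  {95, 96, 97} × {p67, p68} = {(95,p67), (95,p68), (96,p67), (96,p68), (97,p67), (97,p68)}
  {96, 97} × {p66, p67, p68} = {(96,p66), (96,p67), (96,p68), (97,p66), (97,p67), (97,p68)}
  {95, 96, 97} × {p66, p67, p68} = {(95,p66), (95,p67), (95,p68), (96,p66), (96,p67), (96,p68), (97,p66), (97,p67), (97,p68)}
These 21 distinct sets form the basis B.
Close under arbitrary unions to get τ_{X×Y}; counting gives |τ_{X×Y}| = 70.


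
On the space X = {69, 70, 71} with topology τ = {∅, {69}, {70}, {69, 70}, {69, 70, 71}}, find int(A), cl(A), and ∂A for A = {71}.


int(A) = ∅, cl(A) = {71}, ∂A = {71}.

Closed sets in (X, τ) are complements of opens:
  closed(X, τ) = {∅, {71}, {69, 71}, {70, 71}, {69, 70, 71}}.
int(A) = ⋃ {U ∈ τ : U ⊆ A}. Opens contained in A: ∅.
Taking the union of these: int(A) = ∅.
cl(A) = ⋂ {C closed : A ⊆ C}. Closed sets containing A: {71}, {69, 71}, {70, 71}, {69, 70, 71}.
Intersecting these: cl(A) = {71}.
∂A = cl(A) ∖ int(A) = {71} ∖ ∅ = {71}.


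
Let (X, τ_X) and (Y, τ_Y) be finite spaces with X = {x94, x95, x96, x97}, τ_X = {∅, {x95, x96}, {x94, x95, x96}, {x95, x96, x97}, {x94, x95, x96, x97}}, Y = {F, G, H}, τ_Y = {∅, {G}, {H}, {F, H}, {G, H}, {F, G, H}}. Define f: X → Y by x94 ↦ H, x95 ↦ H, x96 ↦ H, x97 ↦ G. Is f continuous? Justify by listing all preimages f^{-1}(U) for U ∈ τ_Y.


f is NOT continuous.

Compute f^{-1}(U) for each U ∈ τ_Y:
  U = ∅: f^{-1}(U) = ∅ ∈ τ_X ✓.
  U = {G}: f^{-1}(U) = {x97} ∉ τ_X ✗.
  U = {H}: f^{-1}(U) = {x94, x95, x96} ∈ τ_X ✓.
  U = {F, H}: f^{-1}(U) = {x94, x95, x96} ∈ τ_X ✓.
  U = {G, H}: f^{-1}(U) = {x94, x95, x96, x97} ∈ τ_X ✓.
  U = {F, G, H}: f^{-1}(U) = {x94, x95, x96, x97} ∈ τ_X ✓.
Found U = {G} with f^{-1}(U) = {x97} not in τ_X. Therefore f is NOT continuous.


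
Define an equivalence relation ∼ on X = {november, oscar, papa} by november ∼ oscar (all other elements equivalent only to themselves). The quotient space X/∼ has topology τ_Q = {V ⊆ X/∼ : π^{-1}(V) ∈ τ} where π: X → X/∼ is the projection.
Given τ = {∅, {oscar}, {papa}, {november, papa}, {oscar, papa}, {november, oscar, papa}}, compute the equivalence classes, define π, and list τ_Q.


X/∼ = {[november=oscar], [papa]}; |τ_Q| = 3.

Equivalence classes: [november=oscar], [papa].
Quotient map π: X → X/∼ sends november ↦ [november=oscar], oscar ↦ [november=oscar], papa ↦ [papa].
For each subset V ⊆ X/∼, compute π^{-1}(V) ⊆ X and check whether π^{-1}(V) ∈ τ. V is open in τ_Q iff π^{-1}(V) ∈ τ.
  V = {}: π^{-1}(V) = ∅ ∈ τ ✓.
  V = {[november=oscar]}: π^{-1}(V) = {november, oscar} ∉ τ ✗.
  V = {[papa]}: π^{-1}(V) = {papa} ∈ τ ✓.
  V = {[november=oscar], [papa]}: π^{-1}(V) = {november, oscar, papa} ∈ τ ✓.
Open sets in the quotient: τ_Q = {{}, {[papa]}, {[november=oscar], [papa]}} (3 elements).


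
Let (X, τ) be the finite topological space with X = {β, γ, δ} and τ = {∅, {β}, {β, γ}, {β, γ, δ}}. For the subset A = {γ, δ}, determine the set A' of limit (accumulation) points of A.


A' = {δ}

For each x ∈ X, list the open sets U ∈ τ with x ∈ U, then check whether U ∩ (A ∖ {x}) ≠ ∅ for every such U.
  x = β: open {β} ∋ x has {β} ∩ (A ∖ {β}) = ∅, so x is NOT a limit point.
  x = γ: open {β, γ} ∋ x has {β, γ} ∩ (A ∖ {γ}) = ∅, so x is NOT a limit point.
  x = δ: opens ∋ x are {β, γ, δ}; each meets A ∖ {δ}, so x IS a limit point.
Collecting: A' = {δ}.


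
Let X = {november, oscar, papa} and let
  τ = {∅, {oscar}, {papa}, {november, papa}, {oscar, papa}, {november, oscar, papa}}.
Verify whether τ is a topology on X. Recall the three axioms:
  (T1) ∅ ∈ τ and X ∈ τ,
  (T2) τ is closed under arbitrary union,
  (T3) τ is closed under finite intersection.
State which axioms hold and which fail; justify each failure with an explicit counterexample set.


τ IS a topology on X.

Axiom (T1): ∅ ∈ τ? Yes; X ∈ τ? Yes.
Axiom (T2/T3): check pairwise unions and intersections of members of τ.
All pairwise intersections and unions checked — each lies in τ. Therefore τ satisfies (T1), (T2), (T3): it IS a topology on X.


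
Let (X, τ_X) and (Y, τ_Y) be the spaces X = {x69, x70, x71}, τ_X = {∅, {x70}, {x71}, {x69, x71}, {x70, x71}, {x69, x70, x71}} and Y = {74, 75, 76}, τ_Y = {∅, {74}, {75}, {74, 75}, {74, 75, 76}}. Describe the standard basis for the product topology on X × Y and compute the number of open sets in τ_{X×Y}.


Basis B = {∅ × ∅, {x70} × {74}, {x70} × {75}, {x71} × {74}, {x71} × {75}, {x69, x71} × {74}, {x69, x71} × {75}, {x70} × {74, 75}, {x70, x71} × {74}, {x70, x71} × {75}, {x71} × {74, 75}, {x69, x70, x71} × {74}, {x69, x70, x71} × {75}, {x70} × {74, 75, 76}, {x71} × {74, 75, 76}, {x69, x71} × {74, 75}, {x70, x71} × {74, 75}, {x69, x71} × {74, 75, 76}, {x69, x70, x71} × {74, 75}, {x70, x71} × {74, 75, 76}, {x69, x70, x71} × {74, 75, 76}}; |τ_{X×Y}| = 70.

Enumerate products U × V with U ∈ τ_X, V ∈ τ_Y (deduplicated):
  ∅ × ∅ = {} (∅)
  {x70} × {74} = {(x70,74)}
  {x70} × {75} = {(x70,75)}
  {x71} × {74} = {(x71,74)}
  {x71} × {75} = {(x71,75)}
  {x69, x71} × {74} = {(x69,74), (x71,74)}
  {x69, x71} × {75} = {(x69,75), (x71,75)}
  {x70} × {74, 75} = {(x70,74), (x70,75)}
  {x70, x71} × {74} = {(x70,74), (x71,74)}
  {x70, x71} × {75} = {(x70,75), (x71,75)}
  {x71} × {74, 75} = {(x71,74), (x71,75)}
  {x69, x70, x71} × {74} = {(x69,74), (x70,74), (x71,74)}
  {x69, x70, x71} × {75} = {(x69,75), (x70,75), (x71,75)}
  {x70} × {74, 75, 76} = {(x70,74), (x70,75), (x70,76)}
  {x71} × {74, 75, 76} = {(x71,74), (x71,75), (x71,76)}
  {x69, x71} × {74, 75} = {(x69,74), (x69,75), (x71,74), (x71,75)}
  {x70, x71} × {74, 75} = {(x70,74), (x70,75), (x71,74), (x71,75)}
  {x69, x71} × {74, 75, 76} = {(x69,74), (x69,75), (x69,76), (x71,74), (x71,75), (x71,76)}
  {x69, x70, x71} × {74, 75} = {(x69,74), (x69,75), (x70,74), (x70,75), (x71,74), (x71,75)}
  {x70, x71} × {74, 75, 76} = {(x70,74), (x70,75), (x70,76), (x71,74), (x71,75), (x71,76)}
  {x69, x70, x71} × {74, 75, 76} = {(x69,74), (x69,75), (x69,76), (x70,74), (x70,75), (x70,76), (x71,74), (x71,75), (x71,76)}
These 21 distinct sets form the basis B.
Close under arbitrary unions to get τ_{X×Y}; counting gives |τ_{X×Y}| = 70.


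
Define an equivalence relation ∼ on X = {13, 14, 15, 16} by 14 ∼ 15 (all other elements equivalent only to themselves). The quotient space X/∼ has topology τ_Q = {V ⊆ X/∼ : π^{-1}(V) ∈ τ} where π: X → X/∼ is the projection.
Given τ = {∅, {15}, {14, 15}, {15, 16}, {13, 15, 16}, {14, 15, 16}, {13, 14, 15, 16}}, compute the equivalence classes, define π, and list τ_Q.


X/∼ = {[13], [14=15], [16]}; |τ_Q| = 4.

Equivalence classes: [13], [14=15], [16].
Quotient map π: X → X/∼ sends 13 ↦ [13], 14 ↦ [14=15], 15 ↦ [14=15], 16 ↦ [16].
For each subset V ⊆ X/∼, compute π^{-1}(V) ⊆ X and check whether π^{-1}(V) ∈ τ. V is open in τ_Q iff π^{-1}(V) ∈ τ.
  V = {}: π^{-1}(V) = ∅ ∈ τ ✓.
  V = {[13]}: π^{-1}(V) = {13} ∉ τ ✗.
  V = {[14=15]}: π^{-1}(V) = {14, 15} ∈ τ ✓.
  V = {[13], [14=15]}: π^{-1}(V) = {13, 14, 15} ∉ τ ✗.
  V = {[16]}: π^{-1}(V) = {16} ∉ τ ✗.
  V = {[13], [16]}: π^{-1}(V) = {13, 16} ∉ τ ✗.
  V = {[14=15], [16]}: π^{-1}(V) = {14, 15, 16} ∈ τ ✓.
  V = {[13], [14=15], [16]}: π^{-1}(V) = {13, 14, 15, 16} ∈ τ ✓.
Open sets in the quotient: τ_Q = {{}, {[14=15]}, {[14=15], [16]}, {[13], [14=15], [16]}} (4 elements).


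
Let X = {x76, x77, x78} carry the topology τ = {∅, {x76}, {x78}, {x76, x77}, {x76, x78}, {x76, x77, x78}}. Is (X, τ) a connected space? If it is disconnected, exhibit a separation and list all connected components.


(X, τ) is disconnected; components = [{x78}, {x76, x77}].

Find clopen sets (U ∈ τ with X ∖ U ∈ τ):
  U = ∅, X ∖ U = {x76, x77, x78} — both open, so U is clopen.
  U = {x78}, X ∖ U = {x76, x77} — both open, so U is clopen.
  U = {x76, x77}, X ∖ U = {x78} — both open, so U is clopen.
  U = {x76, x77, x78}, X ∖ U = ∅ — both open, so U is clopen.
Nontrivial clopen(s) exist: e.g. {x78}. So (X, τ) is disconnected.
Compute connected components by grouping points that agree on all clopens:
  component: {x78}
  component: {x76, x77}


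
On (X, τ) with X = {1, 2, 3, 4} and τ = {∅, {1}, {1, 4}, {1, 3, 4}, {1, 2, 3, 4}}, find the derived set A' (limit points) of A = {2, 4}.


A' = {2, 3}

For each x ∈ X, list the open sets U ∈ τ with x ∈ U, then check whether U ∩ (A ∖ {x}) ≠ ∅ for every such U.
  x = 1: open {1} ∋ x has {1} ∩ (A ∖ {1}) = ∅, so x is NOT a limit point.
  x = 2: opens ∋ x are {1, 2, 3, 4}; each meets A ∖ {2}, so x IS a limit point.
  x = 3: opens ∋ x are {1, 3, 4}, {1, 2, 3, 4}; each meets A ∖ {3}, so x IS a limit point.
  x = 4: open {1, 4} ∋ x has {1, 4} ∩ (A ∖ {4}) = ∅, so x is NOT a limit point.
Collecting: A' = {2, 3}.


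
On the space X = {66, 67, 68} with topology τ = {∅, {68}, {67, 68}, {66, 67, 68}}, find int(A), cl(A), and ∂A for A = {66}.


int(A) = ∅, cl(A) = {66}, ∂A = {66}.

Closed sets in (X, τ) are complements of opens:
  closed(X, τ) = {∅, {66}, {66, 67}, {66, 67, 68}}.
int(A) = ⋃ {U ∈ τ : U ⊆ A}. Opens contained in A: ∅.
Taking the union of these: int(A) = ∅.
cl(A) = ⋂ {C closed : A ⊆ C}. Closed sets containing A: {66}, {66, 67}, {66, 67, 68}.
Intersecting these: cl(A) = {66}.
∂A = cl(A) ∖ int(A) = {66} ∖ ∅ = {66}.


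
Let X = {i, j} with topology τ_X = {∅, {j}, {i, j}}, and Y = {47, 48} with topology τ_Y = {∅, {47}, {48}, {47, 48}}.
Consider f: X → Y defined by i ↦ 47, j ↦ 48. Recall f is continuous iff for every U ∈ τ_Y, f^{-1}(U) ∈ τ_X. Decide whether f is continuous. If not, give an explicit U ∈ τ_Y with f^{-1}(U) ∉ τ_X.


f is NOT continuous.

Compute f^{-1}(U) for each U ∈ τ_Y:
  U = ∅: f^{-1}(U) = ∅ ∈ τ_X ✓.
  U = {47}: f^{-1}(U) = {i} ∉ τ_X ✗.
  U = {48}: f^{-1}(U) = {j} ∈ τ_X ✓.
  U = {47, 48}: f^{-1}(U) = {i, j} ∈ τ_X ✓.
Found U = {47} with f^{-1}(U) = {i} not in τ_X. Therefore f is NOT continuous.


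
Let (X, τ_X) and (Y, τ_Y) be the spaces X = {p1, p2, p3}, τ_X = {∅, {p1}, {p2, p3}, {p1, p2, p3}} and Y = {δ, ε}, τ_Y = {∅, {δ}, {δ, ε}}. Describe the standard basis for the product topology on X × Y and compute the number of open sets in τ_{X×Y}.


Basis B = {∅ × ∅, {p1} × {δ}, {p1} × {δ, ε}, {p2, p3} × {δ}, {p1, p2, p3} × {δ}, {p2, p3} × {δ, ε}, {p1, p2, p3} × {δ, ε}}; |τ_{X×Y}| = 9.

Enumerate products U × V with U ∈ τ_X, V ∈ τ_Y (deduplicated):
  ∅ × ∅ = {} (∅)
  {p1} × {δ} = {(p1,δ)}
  {p1} × {δ, ε} = {(p1,δ), (p1,ε)}
  {p2, p3} × {δ} = {(p2,δ), (p3,δ)}
  {p1, p2, p3} × {δ} = {(p1,δ), (p2,δ), (p3,δ)}
  {p2, p3} × {δ, ε} = {(p2,δ), (p2,ε), (p3,δ), (p3,ε)}
  {p1, p2, p3} × {δ, ε} = {(p1,δ), (p1,ε), (p2,δ), (p2,ε), (p3,δ), (p3,ε)}
These 7 distinct sets form the basis B.
Close under arbitrary unions to get τ_{X×Y}; counting gives |τ_{X×Y}| = 9.


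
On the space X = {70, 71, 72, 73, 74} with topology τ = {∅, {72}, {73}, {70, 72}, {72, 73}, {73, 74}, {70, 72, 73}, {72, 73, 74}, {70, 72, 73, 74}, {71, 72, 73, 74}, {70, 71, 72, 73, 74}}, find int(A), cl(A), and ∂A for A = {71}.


int(A) = ∅, cl(A) = {71}, ∂A = {71}.

Closed sets in (X, τ) are complements of opens:
  closed(X, τ) = {∅, {70}, {71}, {70, 71}, {71, 74}, {70, 71, 72}, {70, 71, 74}, {71, 73, 74}, {70, 71, 72, 74}, {70, 71, 73, 74}, {70, 71, 72, 73, 74}}.
int(A) = ⋃ {U ∈ τ : U ⊆ A}. Opens contained in A: ∅.
Taking the union of these: int(A) = ∅.
cl(A) = ⋂ {C closed : A ⊆ C}. Closed sets containing A: {71}, {70, 71}, {71, 74}, {70, 71, 72}, {70, 71, 74}, {71, 73, 74}, {70, 71, 72, 74}, {70, 71, 73, 74}, {70, 71, 72, 73, 74}.
Intersecting these: cl(A) = {71}.
∂A = cl(A) ∖ int(A) = {71} ∖ ∅ = {71}.


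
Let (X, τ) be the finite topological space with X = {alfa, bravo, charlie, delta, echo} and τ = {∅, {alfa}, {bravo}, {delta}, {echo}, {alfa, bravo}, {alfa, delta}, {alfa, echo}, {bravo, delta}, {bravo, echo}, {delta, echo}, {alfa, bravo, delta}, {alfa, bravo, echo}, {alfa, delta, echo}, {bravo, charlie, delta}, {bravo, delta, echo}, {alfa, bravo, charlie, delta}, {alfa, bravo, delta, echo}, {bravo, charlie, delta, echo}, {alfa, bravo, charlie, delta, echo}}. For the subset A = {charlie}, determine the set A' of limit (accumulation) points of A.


A' = ∅

For each x ∈ X, list the open sets U ∈ τ with x ∈ U, then check whether U ∩ (A ∖ {x}) ≠ ∅ for every such U.
  x = alfa: open {alfa} ∋ x has {alfa} ∩ (A ∖ {alfa}) = ∅, so x is NOT a limit point.
  x = bravo: open {bravo} ∋ x has {bravo} ∩ (A ∖ {bravo}) = ∅, so x is NOT a limit point.
  x = charlie: open {bravo, charlie, delta} ∋ x has {bravo, charlie, delta} ∩ (A ∖ {charlie}) = ∅, so x is NOT a limit point.
  x = delta: open {delta} ∋ x has {delta} ∩ (A ∖ {delta}) = ∅, so x is NOT a limit point.
  x = echo: open {echo} ∋ x has {echo} ∩ (A ∖ {echo}) = ∅, so x is NOT a limit point.
Collecting: A' = ∅.


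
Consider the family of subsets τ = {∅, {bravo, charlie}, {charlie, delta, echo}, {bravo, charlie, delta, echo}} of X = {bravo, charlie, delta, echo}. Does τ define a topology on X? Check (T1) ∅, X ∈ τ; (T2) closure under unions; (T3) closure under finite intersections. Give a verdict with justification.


τ is NOT a topology on X.

Axiom (T1): ∅ ∈ τ? Yes; X ∈ τ? Yes.
Axiom (T2/T3): check pairwise unions and intersections of members of τ.
Counterexample for (T3): {bravo, charlie} ∩ {charlie, delta, echo} = {charlie} ∉ τ. Therefore τ is NOT a topology.


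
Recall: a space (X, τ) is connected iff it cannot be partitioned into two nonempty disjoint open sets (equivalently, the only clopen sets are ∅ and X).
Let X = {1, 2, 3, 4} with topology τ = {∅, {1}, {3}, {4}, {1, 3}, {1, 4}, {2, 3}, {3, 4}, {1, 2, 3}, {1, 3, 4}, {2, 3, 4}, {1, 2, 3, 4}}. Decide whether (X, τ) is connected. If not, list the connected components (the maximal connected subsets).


(X, τ) is disconnected; components = [{1}, {4}, {2, 3}].

Find clopen sets (U ∈ τ with X ∖ U ∈ τ):
  U = ∅, X ∖ U = {1, 2, 3, 4} — both open, so U is clopen.
  U = {1}, X ∖ U = {2, 3, 4} — both open, so U is clopen.
  U = {4}, X ∖ U = {1, 2, 3} — both open, so U is clopen.
  U = {1, 4}, X ∖ U = {2, 3} — both open, so U is clopen.
  U = {2, 3}, X ∖ U = {1, 4} — both open, so U is clopen.
  U = {1, 2, 3}, X ∖ U = {4} — both open, so U is clopen.
  U = {2, 3, 4}, X ∖ U = {1} — both open, so U is clopen.
  U = {1, 2, 3, 4}, X ∖ U = ∅ — both open, so U is clopen.
Nontrivial clopen(s) exist: e.g. {1, 4}. So (X, τ) is disconnected.
Compute connected components by grouping points that agree on all clopens:
  component: {1}
  component: {4}
  component: {2, 3}


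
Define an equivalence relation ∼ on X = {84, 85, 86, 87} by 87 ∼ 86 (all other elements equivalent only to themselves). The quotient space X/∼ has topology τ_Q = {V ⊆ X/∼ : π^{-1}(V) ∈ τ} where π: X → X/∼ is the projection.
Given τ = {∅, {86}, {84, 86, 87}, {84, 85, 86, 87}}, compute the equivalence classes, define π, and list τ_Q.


X/∼ = {[84], [85], [86=87]}; |τ_Q| = 3.

Equivalence classes: [84], [85], [86=87].
Quotient map π: X → X/∼ sends 84 ↦ [84], 85 ↦ [85], 86 ↦ [86=87], 87 ↦ [86=87].
For each subset V ⊆ X/∼, compute π^{-1}(V) ⊆ X and check whether π^{-1}(V) ∈ τ. V is open in τ_Q iff π^{-1}(V) ∈ τ.
  V = {}: π^{-1}(V) = ∅ ∈ τ ✓.
  V = {[84]}: π^{-1}(V) = {84} ∉ τ ✗.
  V = {[85]}: π^{-1}(V) = {85} ∉ τ ✗.
  V = {[84], [85]}: π^{-1}(V) = {84, 85} ∉ τ ✗.
  V = {[86=87]}: π^{-1}(V) = {86, 87} ∉ τ ✗.
  V = {[84], [86=87]}: π^{-1}(V) = {84, 86, 87} ∈ τ ✓.
  V = {[85], [86=87]}: π^{-1}(V) = {85, 86, 87} ∉ τ ✗.
  V = {[84], [85], [86=87]}: π^{-1}(V) = {84, 85, 86, 87} ∈ τ ✓.
Open sets in the quotient: τ_Q = {{}, {[84], [86=87]}, {[84], [85], [86=87]}} (3 elements).
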